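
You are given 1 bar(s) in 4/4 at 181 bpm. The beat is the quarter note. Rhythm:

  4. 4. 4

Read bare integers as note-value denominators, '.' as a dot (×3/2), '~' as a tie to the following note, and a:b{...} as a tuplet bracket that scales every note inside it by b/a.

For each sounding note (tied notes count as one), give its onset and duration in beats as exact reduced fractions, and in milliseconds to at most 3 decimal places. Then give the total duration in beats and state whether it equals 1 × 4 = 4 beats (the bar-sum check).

1) 0.0ms=0b +497.238ms=3/2b
2) 497.238ms=3/2b +497.238ms=3/2b
3) 994.475ms=3b +331.492ms=1b
Σ=4b of 4 (181bpm 4/4) — PASS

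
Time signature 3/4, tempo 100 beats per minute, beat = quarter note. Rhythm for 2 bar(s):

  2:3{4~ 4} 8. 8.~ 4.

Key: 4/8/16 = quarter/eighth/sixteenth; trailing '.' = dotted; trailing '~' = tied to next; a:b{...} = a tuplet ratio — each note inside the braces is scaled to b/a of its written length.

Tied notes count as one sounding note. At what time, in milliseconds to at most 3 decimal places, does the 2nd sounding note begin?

1. 0.0ms @ 0 + 1800.0ms (3)
2. 1800.0ms @ 3 + 450.0ms (3/4)
3. 2250.0ms @ 15/4 + 1350.0ms (9/4)

note 2 onset = 3b = 1800.0ms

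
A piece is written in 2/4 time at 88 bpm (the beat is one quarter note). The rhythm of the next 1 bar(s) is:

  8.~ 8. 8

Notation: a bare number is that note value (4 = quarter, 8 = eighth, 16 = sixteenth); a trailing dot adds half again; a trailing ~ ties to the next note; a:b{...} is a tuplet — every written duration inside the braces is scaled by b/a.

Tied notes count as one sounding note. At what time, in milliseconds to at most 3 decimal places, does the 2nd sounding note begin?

1. 0.0ms @ 0 + 1022.727ms (3/2)
2. 1022.727ms @ 3/2 + 340.909ms (1/2)

note 2 onset = 3/2b = 1022.727ms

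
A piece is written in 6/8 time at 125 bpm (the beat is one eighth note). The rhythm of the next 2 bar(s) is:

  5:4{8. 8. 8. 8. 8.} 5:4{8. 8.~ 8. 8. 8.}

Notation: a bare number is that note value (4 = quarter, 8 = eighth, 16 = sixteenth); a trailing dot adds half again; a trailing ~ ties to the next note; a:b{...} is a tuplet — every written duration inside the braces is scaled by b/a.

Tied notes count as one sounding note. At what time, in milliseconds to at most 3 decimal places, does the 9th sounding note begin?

note 9 onset = 54/5b = 5184.0ms

1. 0.0ms @ 0 + 576.0ms (6/5)
2. 576.0ms @ 6/5 + 576.0ms (6/5)
3. 1152.0ms @ 12/5 + 576.0ms (6/5)
4. 1728.0ms @ 18/5 + 576.0ms (6/5)
5. 2304.0ms @ 24/5 + 576.0ms (6/5)
6. 2880.0ms @ 6 + 576.0ms (6/5)
7. 3456.0ms @ 36/5 + 1152.0ms (12/5)
8. 4608.0ms @ 48/5 + 576.0ms (6/5)
9. 5184.0ms @ 54/5 + 576.0ms (6/5)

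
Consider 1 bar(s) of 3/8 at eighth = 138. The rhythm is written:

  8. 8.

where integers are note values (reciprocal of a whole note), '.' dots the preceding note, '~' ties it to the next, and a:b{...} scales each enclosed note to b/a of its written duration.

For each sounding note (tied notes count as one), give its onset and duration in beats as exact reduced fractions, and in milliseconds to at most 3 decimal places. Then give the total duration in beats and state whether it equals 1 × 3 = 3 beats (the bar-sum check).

1) 0.0ms=0b +652.174ms=3/2b
2) 652.174ms=3/2b +652.174ms=3/2b
Σ=3b of 3 (138bpm 3/8) — PASS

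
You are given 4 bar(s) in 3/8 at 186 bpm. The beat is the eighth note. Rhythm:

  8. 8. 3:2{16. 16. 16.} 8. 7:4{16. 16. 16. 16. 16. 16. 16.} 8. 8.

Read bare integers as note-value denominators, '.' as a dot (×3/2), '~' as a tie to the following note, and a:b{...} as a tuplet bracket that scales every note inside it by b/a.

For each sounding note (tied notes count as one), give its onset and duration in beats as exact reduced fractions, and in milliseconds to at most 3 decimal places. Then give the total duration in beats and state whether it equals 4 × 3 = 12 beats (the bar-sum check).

1) 0.0ms=0b +483.871ms=3/2b
2) 483.871ms=3/2b +483.871ms=3/2b
3) 967.742ms=3b +161.29ms=1/2b
4) 1129.032ms=7/2b +161.29ms=1/2b
5) 1290.323ms=4b +161.29ms=1/2b
6) 1451.613ms=9/2b +483.871ms=3/2b
7) 1935.484ms=6b +138.249ms=3/7b
8) 2073.733ms=45/7b +138.249ms=3/7b
9) 2211.982ms=48/7b +138.249ms=3/7b
10) 2350.23ms=51/7b +138.249ms=3/7b
11) 2488.479ms=54/7b +138.249ms=3/7b
12) 2626.728ms=57/7b +138.249ms=3/7b
13) 2764.977ms=60/7b +138.249ms=3/7b
14) 2903.226ms=9b +483.871ms=3/2b
15) 3387.097ms=21/2b +483.871ms=3/2b
Σ=12b of 12 (186bpm 3/8) — PASS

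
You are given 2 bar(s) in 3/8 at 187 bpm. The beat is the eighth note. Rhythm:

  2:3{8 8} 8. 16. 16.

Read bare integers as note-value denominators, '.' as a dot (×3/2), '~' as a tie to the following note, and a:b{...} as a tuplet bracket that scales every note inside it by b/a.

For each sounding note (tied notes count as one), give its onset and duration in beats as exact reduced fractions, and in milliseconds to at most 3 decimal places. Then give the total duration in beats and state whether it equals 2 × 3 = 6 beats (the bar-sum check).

1) 0.0ms=0b +481.283ms=3/2b
2) 481.283ms=3/2b +481.283ms=3/2b
3) 962.567ms=3b +481.283ms=3/2b
4) 1443.85ms=9/2b +240.642ms=3/4b
5) 1684.492ms=21/4b +240.642ms=3/4b
Σ=6b of 6 (187bpm 3/8) — PASS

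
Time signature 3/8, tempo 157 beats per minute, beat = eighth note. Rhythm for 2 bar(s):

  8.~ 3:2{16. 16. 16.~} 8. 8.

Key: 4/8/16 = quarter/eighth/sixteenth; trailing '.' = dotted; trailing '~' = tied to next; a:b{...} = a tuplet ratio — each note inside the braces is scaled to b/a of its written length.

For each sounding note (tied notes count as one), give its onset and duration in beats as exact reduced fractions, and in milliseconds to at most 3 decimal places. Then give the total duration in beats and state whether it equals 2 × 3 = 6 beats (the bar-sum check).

1) 0.0ms=0b +764.331ms=2b
2) 764.331ms=2b +191.083ms=1/2b
3) 955.414ms=5/2b +764.331ms=2b
4) 1719.745ms=9/2b +573.248ms=3/2b
Σ=6b of 6 (157bpm 3/8) — PASS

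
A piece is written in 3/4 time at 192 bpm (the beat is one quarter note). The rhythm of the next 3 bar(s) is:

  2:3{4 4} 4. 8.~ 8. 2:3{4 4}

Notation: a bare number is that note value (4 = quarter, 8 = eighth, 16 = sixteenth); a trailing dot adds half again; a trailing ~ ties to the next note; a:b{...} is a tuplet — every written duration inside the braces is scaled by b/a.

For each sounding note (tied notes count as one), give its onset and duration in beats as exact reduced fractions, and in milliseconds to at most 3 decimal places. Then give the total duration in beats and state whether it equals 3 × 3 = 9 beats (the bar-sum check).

1) 0.0ms=0b +468.75ms=3/2b
2) 468.75ms=3/2b +468.75ms=3/2b
3) 937.5ms=3b +468.75ms=3/2b
4) 1406.25ms=9/2b +468.75ms=3/2b
5) 1875.0ms=6b +468.75ms=3/2b
6) 2343.75ms=15/2b +468.75ms=3/2b
Σ=9b of 9 (192bpm 3/4) — PASS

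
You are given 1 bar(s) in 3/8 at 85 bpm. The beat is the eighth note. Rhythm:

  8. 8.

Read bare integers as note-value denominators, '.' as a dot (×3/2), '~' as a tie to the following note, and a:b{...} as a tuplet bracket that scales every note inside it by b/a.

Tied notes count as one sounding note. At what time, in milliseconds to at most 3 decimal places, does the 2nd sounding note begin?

note 2 onset = 3/2b = 1058.824ms

1. 0.0ms @ 0 + 1058.824ms (3/2)
2. 1058.824ms @ 3/2 + 1058.824ms (3/2)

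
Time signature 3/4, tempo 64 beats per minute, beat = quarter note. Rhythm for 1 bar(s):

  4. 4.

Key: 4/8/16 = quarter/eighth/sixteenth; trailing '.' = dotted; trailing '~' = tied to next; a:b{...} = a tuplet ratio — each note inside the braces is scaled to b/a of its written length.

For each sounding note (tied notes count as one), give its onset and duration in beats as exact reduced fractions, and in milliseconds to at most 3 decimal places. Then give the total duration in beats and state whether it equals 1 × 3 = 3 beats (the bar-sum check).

1) 0.0ms=0b +1406.25ms=3/2b
2) 1406.25ms=3/2b +1406.25ms=3/2b
Σ=3b of 3 (64bpm 3/4) — PASS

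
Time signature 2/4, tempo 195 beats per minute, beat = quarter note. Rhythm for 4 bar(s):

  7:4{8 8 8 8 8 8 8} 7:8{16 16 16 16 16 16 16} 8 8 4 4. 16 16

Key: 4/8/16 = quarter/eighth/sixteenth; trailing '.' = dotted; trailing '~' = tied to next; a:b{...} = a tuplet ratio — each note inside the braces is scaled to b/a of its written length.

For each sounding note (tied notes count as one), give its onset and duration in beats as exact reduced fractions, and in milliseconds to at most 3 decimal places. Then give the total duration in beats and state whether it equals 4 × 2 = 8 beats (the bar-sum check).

1) 0.0ms=0b +87.912ms=2/7b
2) 87.912ms=2/7b +87.912ms=2/7b
3) 175.824ms=4/7b +87.912ms=2/7b
4) 263.736ms=6/7b +87.912ms=2/7b
5) 351.648ms=8/7b +87.912ms=2/7b
6) 439.56ms=10/7b +87.912ms=2/7b
7) 527.473ms=12/7b +87.912ms=2/7b
8) 615.385ms=2b +87.912ms=2/7b
9) 703.297ms=16/7b +87.912ms=2/7b
10) 791.209ms=18/7b +87.912ms=2/7b
11) 879.121ms=20/7b +87.912ms=2/7b
12) 967.033ms=22/7b +87.912ms=2/7b
13) 1054.945ms=24/7b +87.912ms=2/7b
14) 1142.857ms=26/7b +87.912ms=2/7b
15) 1230.769ms=4b +153.846ms=1/2b
16) 1384.615ms=9/2b +153.846ms=1/2b
17) 1538.462ms=5b +307.692ms=1b
18) 1846.154ms=6b +461.538ms=3/2b
19) 2307.692ms=15/2b +76.923ms=1/4b
20) 2384.615ms=31/4b +76.923ms=1/4b
Σ=8b of 8 (195bpm 2/4) — PASS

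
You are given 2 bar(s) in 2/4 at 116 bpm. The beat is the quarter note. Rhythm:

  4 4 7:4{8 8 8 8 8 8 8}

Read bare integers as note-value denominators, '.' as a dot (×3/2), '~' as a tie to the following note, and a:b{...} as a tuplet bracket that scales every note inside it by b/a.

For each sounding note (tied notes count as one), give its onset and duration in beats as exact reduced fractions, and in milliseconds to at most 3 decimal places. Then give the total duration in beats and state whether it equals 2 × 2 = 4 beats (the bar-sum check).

1) 0.0ms=0b +517.241ms=1b
2) 517.241ms=1b +517.241ms=1b
3) 1034.483ms=2b +147.783ms=2/7b
4) 1182.266ms=16/7b +147.783ms=2/7b
5) 1330.049ms=18/7b +147.783ms=2/7b
6) 1477.833ms=20/7b +147.783ms=2/7b
7) 1625.616ms=22/7b +147.783ms=2/7b
8) 1773.399ms=24/7b +147.783ms=2/7b
9) 1921.182ms=26/7b +147.783ms=2/7b
Σ=4b of 4 (116bpm 2/4) — PASS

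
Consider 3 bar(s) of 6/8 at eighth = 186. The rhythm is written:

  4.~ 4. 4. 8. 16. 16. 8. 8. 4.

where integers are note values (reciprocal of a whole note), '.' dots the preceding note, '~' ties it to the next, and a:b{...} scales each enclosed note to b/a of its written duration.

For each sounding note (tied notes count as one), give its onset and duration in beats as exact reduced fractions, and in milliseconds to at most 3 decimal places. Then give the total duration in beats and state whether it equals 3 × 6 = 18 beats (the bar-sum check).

1) 0.0ms=0b +1935.484ms=6b
2) 1935.484ms=6b +967.742ms=3b
3) 2903.226ms=9b +483.871ms=3/2b
4) 3387.097ms=21/2b +241.935ms=3/4b
5) 3629.032ms=45/4b +241.935ms=3/4b
6) 3870.968ms=12b +483.871ms=3/2b
7) 4354.839ms=27/2b +483.871ms=3/2b
8) 4838.71ms=15b +967.742ms=3b
Σ=18b of 18 (186bpm 6/8) — PASS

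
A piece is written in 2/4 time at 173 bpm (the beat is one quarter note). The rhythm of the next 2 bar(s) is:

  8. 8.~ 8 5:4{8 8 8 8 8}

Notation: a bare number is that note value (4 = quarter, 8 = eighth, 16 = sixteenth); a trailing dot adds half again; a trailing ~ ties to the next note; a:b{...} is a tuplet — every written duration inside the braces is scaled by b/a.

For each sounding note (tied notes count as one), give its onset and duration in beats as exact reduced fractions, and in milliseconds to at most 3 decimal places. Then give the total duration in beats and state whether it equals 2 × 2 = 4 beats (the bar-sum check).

1) 0.0ms=0b +260.116ms=3/4b
2) 260.116ms=3/4b +433.526ms=5/4b
3) 693.642ms=2b +138.728ms=2/5b
4) 832.37ms=12/5b +138.728ms=2/5b
5) 971.098ms=14/5b +138.728ms=2/5b
6) 1109.827ms=16/5b +138.728ms=2/5b
7) 1248.555ms=18/5b +138.728ms=2/5b
Σ=4b of 4 (173bpm 2/4) — PASS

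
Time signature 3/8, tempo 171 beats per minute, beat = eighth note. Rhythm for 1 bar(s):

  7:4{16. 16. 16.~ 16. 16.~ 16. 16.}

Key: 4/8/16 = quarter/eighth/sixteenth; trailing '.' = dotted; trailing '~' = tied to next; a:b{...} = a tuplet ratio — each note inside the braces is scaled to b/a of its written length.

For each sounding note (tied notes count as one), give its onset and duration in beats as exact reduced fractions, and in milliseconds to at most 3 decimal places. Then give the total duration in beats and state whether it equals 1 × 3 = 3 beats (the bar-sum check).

1) 0.0ms=0b +150.376ms=3/7b
2) 150.376ms=3/7b +150.376ms=3/7b
3) 300.752ms=6/7b +300.752ms=6/7b
4) 601.504ms=12/7b +300.752ms=6/7b
5) 902.256ms=18/7b +150.376ms=3/7b
Σ=3b of 3 (171bpm 3/8) — PASS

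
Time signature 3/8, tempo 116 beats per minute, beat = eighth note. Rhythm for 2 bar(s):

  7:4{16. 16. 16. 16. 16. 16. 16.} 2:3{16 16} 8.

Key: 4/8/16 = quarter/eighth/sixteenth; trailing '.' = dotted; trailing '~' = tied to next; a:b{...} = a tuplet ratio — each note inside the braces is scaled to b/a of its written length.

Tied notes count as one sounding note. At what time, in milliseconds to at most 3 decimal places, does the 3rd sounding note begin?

note 3 onset = 6/7b = 443.35ms

1. 0.0ms @ 0 + 221.675ms (3/7)
2. 221.675ms @ 3/7 + 221.675ms (3/7)
3. 443.35ms @ 6/7 + 221.675ms (3/7)
4. 665.025ms @ 9/7 + 221.675ms (3/7)
5. 886.7ms @ 12/7 + 221.675ms (3/7)
6. 1108.374ms @ 15/7 + 221.675ms (3/7)
7. 1330.049ms @ 18/7 + 221.675ms (3/7)
8. 1551.724ms @ 3 + 387.931ms (3/4)
9. 1939.655ms @ 15/4 + 387.931ms (3/4)
10. 2327.586ms @ 9/2 + 775.862ms (3/2)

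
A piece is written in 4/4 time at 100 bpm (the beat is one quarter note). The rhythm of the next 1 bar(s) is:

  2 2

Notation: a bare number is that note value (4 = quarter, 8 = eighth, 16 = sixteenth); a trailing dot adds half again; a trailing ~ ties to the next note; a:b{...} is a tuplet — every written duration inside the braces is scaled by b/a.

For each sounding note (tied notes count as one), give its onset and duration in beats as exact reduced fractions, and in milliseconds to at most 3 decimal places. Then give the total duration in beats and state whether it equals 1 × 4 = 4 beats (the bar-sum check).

1) 0.0ms=0b +1200.0ms=2b
2) 1200.0ms=2b +1200.0ms=2b
Σ=4b of 4 (100bpm 4/4) — PASS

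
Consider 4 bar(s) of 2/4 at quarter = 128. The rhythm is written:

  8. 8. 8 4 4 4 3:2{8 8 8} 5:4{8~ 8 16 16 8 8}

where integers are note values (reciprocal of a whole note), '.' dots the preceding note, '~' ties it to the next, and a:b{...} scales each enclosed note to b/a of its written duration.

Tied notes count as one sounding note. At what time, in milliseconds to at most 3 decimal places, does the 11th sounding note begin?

note 11 onset = 34/5b = 3187.5ms

1. 0.0ms @ 0 + 351.562ms (3/4)
2. 351.562ms @ 3/4 + 351.562ms (3/4)
3. 703.125ms @ 3/2 + 234.375ms (1/2)
4. 937.5ms @ 2 + 468.75ms (1)
5. 1406.25ms @ 3 + 468.75ms (1)
6. 1875.0ms @ 4 + 468.75ms (1)
7. 2343.75ms @ 5 + 156.25ms (1/3)
8. 2500.0ms @ 16/3 + 156.25ms (1/3)
9. 2656.25ms @ 17/3 + 156.25ms (1/3)
10. 2812.5ms @ 6 + 375.0ms (4/5)
11. 3187.5ms @ 34/5 + 93.75ms (1/5)
12. 3281.25ms @ 7 + 93.75ms (1/5)
13. 3375.0ms @ 36/5 + 187.5ms (2/5)
14. 3562.5ms @ 38/5 + 187.5ms (2/5)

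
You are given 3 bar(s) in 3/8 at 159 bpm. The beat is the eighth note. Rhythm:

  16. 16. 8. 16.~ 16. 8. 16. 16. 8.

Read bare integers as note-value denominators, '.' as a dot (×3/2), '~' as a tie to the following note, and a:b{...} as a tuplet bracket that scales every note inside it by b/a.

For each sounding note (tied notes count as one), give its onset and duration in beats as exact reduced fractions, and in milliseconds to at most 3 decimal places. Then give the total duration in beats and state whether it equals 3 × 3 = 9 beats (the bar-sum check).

1) 0.0ms=0b +283.019ms=3/4b
2) 283.019ms=3/4b +283.019ms=3/4b
3) 566.038ms=3/2b +566.038ms=3/2b
4) 1132.075ms=3b +566.038ms=3/2b
5) 1698.113ms=9/2b +566.038ms=3/2b
6) 2264.151ms=6b +283.019ms=3/4b
7) 2547.17ms=27/4b +283.019ms=3/4b
8) 2830.189ms=15/2b +566.038ms=3/2b
Σ=9b of 9 (159bpm 3/8) — PASS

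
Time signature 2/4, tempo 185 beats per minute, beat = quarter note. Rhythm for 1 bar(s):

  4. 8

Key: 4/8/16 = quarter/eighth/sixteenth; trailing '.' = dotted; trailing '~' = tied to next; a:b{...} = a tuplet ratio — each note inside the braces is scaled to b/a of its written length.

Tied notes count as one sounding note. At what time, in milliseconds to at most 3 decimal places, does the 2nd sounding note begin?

1. 0.0ms @ 0 + 486.486ms (3/2)
2. 486.486ms @ 3/2 + 162.162ms (1/2)

note 2 onset = 3/2b = 486.486ms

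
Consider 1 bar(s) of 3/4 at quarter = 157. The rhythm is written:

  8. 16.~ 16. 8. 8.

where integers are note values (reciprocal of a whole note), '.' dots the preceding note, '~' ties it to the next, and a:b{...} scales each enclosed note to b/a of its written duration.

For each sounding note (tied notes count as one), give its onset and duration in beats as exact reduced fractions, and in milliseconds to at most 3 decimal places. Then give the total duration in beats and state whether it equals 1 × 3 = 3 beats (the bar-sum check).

1) 0.0ms=0b +286.624ms=3/4b
2) 286.624ms=3/4b +286.624ms=3/4b
3) 573.248ms=3/2b +286.624ms=3/4b
4) 859.873ms=9/4b +286.624ms=3/4b
Σ=3b of 3 (157bpm 3/4) — PASS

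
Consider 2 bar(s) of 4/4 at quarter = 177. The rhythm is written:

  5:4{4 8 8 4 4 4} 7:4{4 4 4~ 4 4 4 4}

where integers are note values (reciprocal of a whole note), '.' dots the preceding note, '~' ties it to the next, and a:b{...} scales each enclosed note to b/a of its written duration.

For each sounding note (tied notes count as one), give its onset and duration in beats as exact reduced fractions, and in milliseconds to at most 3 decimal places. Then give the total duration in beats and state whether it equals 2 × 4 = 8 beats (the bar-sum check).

1) 0.0ms=0b +271.186ms=4/5b
2) 271.186ms=4/5b +135.593ms=2/5b
3) 406.78ms=6/5b +135.593ms=2/5b
4) 542.373ms=8/5b +271.186ms=4/5b
5) 813.559ms=12/5b +271.186ms=4/5b
6) 1084.746ms=16/5b +271.186ms=4/5b
7) 1355.932ms=4b +193.705ms=4/7b
8) 1549.637ms=32/7b +193.705ms=4/7b
9) 1743.341ms=36/7b +387.409ms=8/7b
10) 2130.751ms=44/7b +193.705ms=4/7b
11) 2324.455ms=48/7b +193.705ms=4/7b
12) 2518.16ms=52/7b +193.705ms=4/7b
Σ=8b of 8 (177bpm 4/4) — PASS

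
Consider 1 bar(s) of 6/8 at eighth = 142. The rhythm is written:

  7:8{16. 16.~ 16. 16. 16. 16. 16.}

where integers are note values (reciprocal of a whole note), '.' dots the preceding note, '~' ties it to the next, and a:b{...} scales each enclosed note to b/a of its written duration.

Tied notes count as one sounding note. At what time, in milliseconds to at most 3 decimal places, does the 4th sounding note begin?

1. 0.0ms @ 0 + 362.173ms (6/7)
2. 362.173ms @ 6/7 + 724.346ms (12/7)
3. 1086.519ms @ 18/7 + 362.173ms (6/7)
4. 1448.692ms @ 24/7 + 362.173ms (6/7)
5. 1810.865ms @ 30/7 + 362.173ms (6/7)
6. 2173.038ms @ 36/7 + 362.173ms (6/7)

note 4 onset = 24/7b = 1448.692ms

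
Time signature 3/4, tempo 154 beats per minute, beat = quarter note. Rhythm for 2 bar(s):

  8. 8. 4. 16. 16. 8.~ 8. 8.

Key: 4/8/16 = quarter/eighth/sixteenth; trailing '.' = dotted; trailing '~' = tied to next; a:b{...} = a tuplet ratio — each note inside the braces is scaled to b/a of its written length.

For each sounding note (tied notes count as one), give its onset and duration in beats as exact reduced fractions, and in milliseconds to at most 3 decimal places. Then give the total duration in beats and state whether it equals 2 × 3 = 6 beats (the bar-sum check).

1) 0.0ms=0b +292.208ms=3/4b
2) 292.208ms=3/4b +292.208ms=3/4b
3) 584.416ms=3/2b +584.416ms=3/2b
4) 1168.831ms=3b +146.104ms=3/8b
5) 1314.935ms=27/8b +146.104ms=3/8b
6) 1461.039ms=15/4b +584.416ms=3/2b
7) 2045.455ms=21/4b +292.208ms=3/4b
Σ=6b of 6 (154bpm 3/4) — PASS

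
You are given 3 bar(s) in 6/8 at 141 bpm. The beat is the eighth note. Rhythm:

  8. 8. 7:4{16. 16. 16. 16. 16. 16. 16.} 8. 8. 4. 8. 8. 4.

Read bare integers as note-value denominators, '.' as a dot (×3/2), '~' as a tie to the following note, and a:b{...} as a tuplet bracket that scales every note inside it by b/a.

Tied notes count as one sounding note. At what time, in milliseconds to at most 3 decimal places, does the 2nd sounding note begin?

note 2 onset = 3/2b = 638.298ms

1. 0.0ms @ 0 + 638.298ms (3/2)
2. 638.298ms @ 3/2 + 638.298ms (3/2)
3. 1276.596ms @ 3 + 182.371ms (3/7)
4. 1458.967ms @ 24/7 + 182.371ms (3/7)
5. 1641.337ms @ 27/7 + 182.371ms (3/7)
6. 1823.708ms @ 30/7 + 182.371ms (3/7)
7. 2006.079ms @ 33/7 + 182.371ms (3/7)
8. 2188.45ms @ 36/7 + 182.371ms (3/7)
9. 2370.821ms @ 39/7 + 182.371ms (3/7)
10. 2553.191ms @ 6 + 638.298ms (3/2)
11. 3191.489ms @ 15/2 + 638.298ms (3/2)
12. 3829.787ms @ 9 + 1276.596ms (3)
13. 5106.383ms @ 12 + 638.298ms (3/2)
14. 5744.681ms @ 27/2 + 638.298ms (3/2)
15. 6382.979ms @ 15 + 1276.596ms (3)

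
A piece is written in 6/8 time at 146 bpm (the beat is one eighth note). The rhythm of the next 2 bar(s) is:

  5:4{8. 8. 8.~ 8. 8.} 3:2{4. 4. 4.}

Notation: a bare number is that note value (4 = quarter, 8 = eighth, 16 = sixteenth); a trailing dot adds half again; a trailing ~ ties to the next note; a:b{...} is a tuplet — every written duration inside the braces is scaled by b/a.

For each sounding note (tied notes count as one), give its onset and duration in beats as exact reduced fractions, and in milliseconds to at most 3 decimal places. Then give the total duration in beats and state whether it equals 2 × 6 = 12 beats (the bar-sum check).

1) 0.0ms=0b +493.151ms=6/5b
2) 493.151ms=6/5b +493.151ms=6/5b
3) 986.301ms=12/5b +986.301ms=12/5b
4) 1972.603ms=24/5b +493.151ms=6/5b
5) 2465.753ms=6b +821.918ms=2b
6) 3287.671ms=8b +821.918ms=2b
7) 4109.589ms=10b +821.918ms=2b
Σ=12b of 12 (146bpm 6/8) — PASS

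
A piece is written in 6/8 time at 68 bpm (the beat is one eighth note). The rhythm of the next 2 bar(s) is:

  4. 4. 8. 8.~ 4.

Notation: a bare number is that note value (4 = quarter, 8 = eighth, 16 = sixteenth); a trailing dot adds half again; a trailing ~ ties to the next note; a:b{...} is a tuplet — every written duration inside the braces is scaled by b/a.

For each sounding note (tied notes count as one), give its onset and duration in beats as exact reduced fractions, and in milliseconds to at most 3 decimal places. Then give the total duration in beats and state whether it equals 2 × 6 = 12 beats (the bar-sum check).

1) 0.0ms=0b +2647.059ms=3b
2) 2647.059ms=3b +2647.059ms=3b
3) 5294.118ms=6b +1323.529ms=3/2b
4) 6617.647ms=15/2b +3970.588ms=9/2b
Σ=12b of 12 (68bpm 6/8) — PASS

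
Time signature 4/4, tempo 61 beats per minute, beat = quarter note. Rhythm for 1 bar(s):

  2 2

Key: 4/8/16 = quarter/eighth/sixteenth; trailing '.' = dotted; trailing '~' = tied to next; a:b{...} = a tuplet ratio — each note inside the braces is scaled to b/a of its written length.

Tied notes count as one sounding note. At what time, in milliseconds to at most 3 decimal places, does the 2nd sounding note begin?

1. 0.0ms @ 0 + 1967.213ms (2)
2. 1967.213ms @ 2 + 1967.213ms (2)

note 2 onset = 2b = 1967.213ms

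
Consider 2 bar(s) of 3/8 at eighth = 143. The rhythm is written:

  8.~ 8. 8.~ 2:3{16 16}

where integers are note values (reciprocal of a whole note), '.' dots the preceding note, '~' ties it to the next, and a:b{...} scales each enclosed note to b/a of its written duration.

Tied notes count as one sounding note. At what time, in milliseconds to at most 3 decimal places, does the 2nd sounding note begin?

1. 0.0ms @ 0 + 1258.741ms (3)
2. 1258.741ms @ 3 + 944.056ms (9/4)
3. 2202.797ms @ 21/4 + 314.685ms (3/4)

note 2 onset = 3b = 1258.741ms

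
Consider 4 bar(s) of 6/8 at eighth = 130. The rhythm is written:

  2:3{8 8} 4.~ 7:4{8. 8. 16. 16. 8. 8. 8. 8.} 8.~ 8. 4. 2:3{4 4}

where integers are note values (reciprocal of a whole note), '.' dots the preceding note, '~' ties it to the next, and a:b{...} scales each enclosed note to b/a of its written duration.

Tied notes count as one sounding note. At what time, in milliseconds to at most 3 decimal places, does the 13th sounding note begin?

1. 0.0ms @ 0 + 692.308ms (3/2)
2. 692.308ms @ 3/2 + 692.308ms (3/2)
3. 1384.615ms @ 3 + 1780.22ms (27/7)
4. 3164.835ms @ 48/7 + 395.604ms (6/7)
5. 3560.44ms @ 54/7 + 197.802ms (3/7)
6. 3758.242ms @ 57/7 + 197.802ms (3/7)
7. 3956.044ms @ 60/7 + 395.604ms (6/7)
8. 4351.648ms @ 66/7 + 395.604ms (6/7)
9. 4747.253ms @ 72/7 + 395.604ms (6/7)
10. 5142.857ms @ 78/7 + 395.604ms (6/7)
11. 5538.462ms @ 12 + 1384.615ms (3)
12. 6923.077ms @ 15 + 1384.615ms (3)
13. 8307.692ms @ 18 + 1384.615ms (3)
14. 9692.308ms @ 21 + 1384.615ms (3)

note 13 onset = 18b = 8307.692ms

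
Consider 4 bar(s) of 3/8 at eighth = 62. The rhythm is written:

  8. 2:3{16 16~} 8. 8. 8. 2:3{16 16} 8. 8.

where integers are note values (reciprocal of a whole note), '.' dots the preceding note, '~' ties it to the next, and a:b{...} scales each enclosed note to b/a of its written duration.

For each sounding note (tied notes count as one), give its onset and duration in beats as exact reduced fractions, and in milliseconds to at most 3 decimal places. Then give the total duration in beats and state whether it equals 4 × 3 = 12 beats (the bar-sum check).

1) 0.0ms=0b +1451.613ms=3/2b
2) 1451.613ms=3/2b +725.806ms=3/4b
3) 2177.419ms=9/4b +2177.419ms=9/4b
4) 4354.839ms=9/2b +1451.613ms=3/2b
5) 5806.452ms=6b +1451.613ms=3/2b
6) 7258.065ms=15/2b +725.806ms=3/4b
7) 7983.871ms=33/4b +725.806ms=3/4b
8) 8709.677ms=9b +1451.613ms=3/2b
9) 10161.29ms=21/2b +1451.613ms=3/2b
Σ=12b of 12 (62bpm 3/8) — PASS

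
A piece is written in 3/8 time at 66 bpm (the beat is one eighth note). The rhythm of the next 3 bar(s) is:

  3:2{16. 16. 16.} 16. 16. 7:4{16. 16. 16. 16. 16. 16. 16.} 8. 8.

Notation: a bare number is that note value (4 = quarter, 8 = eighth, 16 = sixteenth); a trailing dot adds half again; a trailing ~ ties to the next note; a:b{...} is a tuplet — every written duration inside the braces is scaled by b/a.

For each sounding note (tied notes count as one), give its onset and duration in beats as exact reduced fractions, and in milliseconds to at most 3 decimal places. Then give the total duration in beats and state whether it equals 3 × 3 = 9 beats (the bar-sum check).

1) 0.0ms=0b +454.545ms=1/2b
2) 454.545ms=1/2b +454.545ms=1/2b
3) 909.091ms=1b +454.545ms=1/2b
4) 1363.636ms=3/2b +681.818ms=3/4b
5) 2045.455ms=9/4b +681.818ms=3/4b
6) 2727.273ms=3b +389.61ms=3/7b
7) 3116.883ms=24/7b +389.61ms=3/7b
8) 3506.494ms=27/7b +389.61ms=3/7b
9) 3896.104ms=30/7b +389.61ms=3/7b
10) 4285.714ms=33/7b +389.61ms=3/7b
11) 4675.325ms=36/7b +389.61ms=3/7b
12) 5064.935ms=39/7b +389.61ms=3/7b
13) 5454.545ms=6b +1363.636ms=3/2b
14) 6818.182ms=15/2b +1363.636ms=3/2b
Σ=9b of 9 (66bpm 3/8) — PASS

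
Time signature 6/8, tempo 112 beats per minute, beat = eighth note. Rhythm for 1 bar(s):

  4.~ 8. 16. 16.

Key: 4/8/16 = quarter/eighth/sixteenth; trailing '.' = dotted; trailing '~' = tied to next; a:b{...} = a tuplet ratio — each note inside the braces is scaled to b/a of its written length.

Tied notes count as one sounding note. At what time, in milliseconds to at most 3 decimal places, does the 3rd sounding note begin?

1. 0.0ms @ 0 + 2410.714ms (9/2)
2. 2410.714ms @ 9/2 + 401.786ms (3/4)
3. 2812.5ms @ 21/4 + 401.786ms (3/4)

note 3 onset = 21/4b = 2812.5ms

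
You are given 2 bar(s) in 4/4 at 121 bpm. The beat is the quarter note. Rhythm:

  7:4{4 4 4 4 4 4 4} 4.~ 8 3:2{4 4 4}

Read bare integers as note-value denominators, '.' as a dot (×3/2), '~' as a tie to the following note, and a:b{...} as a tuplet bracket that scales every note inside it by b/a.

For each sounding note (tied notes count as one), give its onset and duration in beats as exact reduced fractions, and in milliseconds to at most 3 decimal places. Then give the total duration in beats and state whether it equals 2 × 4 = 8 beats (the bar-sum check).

1) 0.0ms=0b +283.353ms=4/7b
2) 283.353ms=4/7b +283.353ms=4/7b
3) 566.706ms=8/7b +283.353ms=4/7b
4) 850.059ms=12/7b +283.353ms=4/7b
5) 1133.412ms=16/7b +283.353ms=4/7b
6) 1416.765ms=20/7b +283.353ms=4/7b
7) 1700.118ms=24/7b +283.353ms=4/7b
8) 1983.471ms=4b +991.736ms=2b
9) 2975.207ms=6b +330.579ms=2/3b
10) 3305.785ms=20/3b +330.579ms=2/3b
11) 3636.364ms=22/3b +330.579ms=2/3b
Σ=8b of 8 (121bpm 4/4) — PASS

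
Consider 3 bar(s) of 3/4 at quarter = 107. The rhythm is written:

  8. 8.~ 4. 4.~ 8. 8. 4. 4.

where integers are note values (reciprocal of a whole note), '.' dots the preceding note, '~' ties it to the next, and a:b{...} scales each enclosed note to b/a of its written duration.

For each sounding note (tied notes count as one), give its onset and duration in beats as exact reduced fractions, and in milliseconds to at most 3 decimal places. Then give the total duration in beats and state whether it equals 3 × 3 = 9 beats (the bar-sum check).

1) 0.0ms=0b +420.561ms=3/4b
2) 420.561ms=3/4b +1261.682ms=9/4b
3) 1682.243ms=3b +1261.682ms=9/4b
4) 2943.925ms=21/4b +420.561ms=3/4b
5) 3364.486ms=6b +841.121ms=3/2b
6) 4205.607ms=15/2b +841.121ms=3/2b
Σ=9b of 9 (107bpm 3/4) — PASS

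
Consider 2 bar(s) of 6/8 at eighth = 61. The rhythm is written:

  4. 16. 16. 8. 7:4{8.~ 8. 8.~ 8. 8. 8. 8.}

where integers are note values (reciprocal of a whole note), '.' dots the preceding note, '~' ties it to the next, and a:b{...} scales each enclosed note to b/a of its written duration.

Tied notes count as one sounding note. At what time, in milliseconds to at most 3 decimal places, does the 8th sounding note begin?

note 8 onset = 72/7b = 10117.096ms

1. 0.0ms @ 0 + 2950.82ms (3)
2. 2950.82ms @ 3 + 737.705ms (3/4)
3. 3688.525ms @ 15/4 + 737.705ms (3/4)
4. 4426.23ms @ 9/2 + 1475.41ms (3/2)
5. 5901.639ms @ 6 + 1686.183ms (12/7)
6. 7587.822ms @ 54/7 + 1686.183ms (12/7)
7. 9274.005ms @ 66/7 + 843.091ms (6/7)
8. 10117.096ms @ 72/7 + 843.091ms (6/7)
9. 10960.187ms @ 78/7 + 843.091ms (6/7)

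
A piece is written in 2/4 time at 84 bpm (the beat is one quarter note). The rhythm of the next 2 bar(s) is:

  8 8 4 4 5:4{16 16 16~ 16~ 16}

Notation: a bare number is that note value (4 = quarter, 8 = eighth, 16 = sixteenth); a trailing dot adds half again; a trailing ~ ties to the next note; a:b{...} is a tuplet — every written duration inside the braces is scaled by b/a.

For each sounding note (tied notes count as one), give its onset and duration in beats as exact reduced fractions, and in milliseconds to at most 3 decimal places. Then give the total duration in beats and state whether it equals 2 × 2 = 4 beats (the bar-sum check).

1) 0.0ms=0b +357.143ms=1/2b
2) 357.143ms=1/2b +357.143ms=1/2b
3) 714.286ms=1b +714.286ms=1b
4) 1428.571ms=2b +714.286ms=1b
5) 2142.857ms=3b +142.857ms=1/5b
6) 2285.714ms=16/5b +142.857ms=1/5b
7) 2428.571ms=17/5b +428.571ms=3/5b
Σ=4b of 4 (84bpm 2/4) — PASS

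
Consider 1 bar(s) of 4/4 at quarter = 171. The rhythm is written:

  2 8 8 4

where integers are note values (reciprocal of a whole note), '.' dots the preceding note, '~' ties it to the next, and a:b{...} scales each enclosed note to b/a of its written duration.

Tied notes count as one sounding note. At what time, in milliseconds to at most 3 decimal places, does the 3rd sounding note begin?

1. 0.0ms @ 0 + 701.754ms (2)
2. 701.754ms @ 2 + 175.439ms (1/2)
3. 877.193ms @ 5/2 + 175.439ms (1/2)
4. 1052.632ms @ 3 + 350.877ms (1)

note 3 onset = 5/2b = 877.193ms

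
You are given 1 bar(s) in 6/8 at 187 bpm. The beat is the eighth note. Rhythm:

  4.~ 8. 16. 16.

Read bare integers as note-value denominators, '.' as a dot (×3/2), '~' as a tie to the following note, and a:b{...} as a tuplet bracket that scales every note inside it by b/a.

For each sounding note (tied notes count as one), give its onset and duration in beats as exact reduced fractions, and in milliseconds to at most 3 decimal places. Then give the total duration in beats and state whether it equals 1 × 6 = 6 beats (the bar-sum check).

1) 0.0ms=0b +1443.85ms=9/2b
2) 1443.85ms=9/2b +240.642ms=3/4b
3) 1684.492ms=21/4b +240.642ms=3/4b
Σ=6b of 6 (187bpm 6/8) — PASS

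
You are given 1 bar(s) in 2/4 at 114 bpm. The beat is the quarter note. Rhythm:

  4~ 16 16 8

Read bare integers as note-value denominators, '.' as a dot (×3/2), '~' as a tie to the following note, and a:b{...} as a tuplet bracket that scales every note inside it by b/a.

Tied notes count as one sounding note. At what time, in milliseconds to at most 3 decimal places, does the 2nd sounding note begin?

1. 0.0ms @ 0 + 657.895ms (5/4)
2. 657.895ms @ 5/4 + 131.579ms (1/4)
3. 789.474ms @ 3/2 + 263.158ms (1/2)

note 2 onset = 5/4b = 657.895ms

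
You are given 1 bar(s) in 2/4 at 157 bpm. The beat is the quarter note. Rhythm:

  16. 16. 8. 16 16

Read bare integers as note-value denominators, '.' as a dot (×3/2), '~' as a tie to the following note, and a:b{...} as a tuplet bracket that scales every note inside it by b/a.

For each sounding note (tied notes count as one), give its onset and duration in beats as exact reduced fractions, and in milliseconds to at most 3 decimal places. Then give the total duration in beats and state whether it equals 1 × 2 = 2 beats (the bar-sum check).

1) 0.0ms=0b +143.312ms=3/8b
2) 143.312ms=3/8b +143.312ms=3/8b
3) 286.624ms=3/4b +286.624ms=3/4b
4) 573.248ms=3/2b +95.541ms=1/4b
5) 668.79ms=7/4b +95.541ms=1/4b
Σ=2b of 2 (157bpm 2/4) — PASS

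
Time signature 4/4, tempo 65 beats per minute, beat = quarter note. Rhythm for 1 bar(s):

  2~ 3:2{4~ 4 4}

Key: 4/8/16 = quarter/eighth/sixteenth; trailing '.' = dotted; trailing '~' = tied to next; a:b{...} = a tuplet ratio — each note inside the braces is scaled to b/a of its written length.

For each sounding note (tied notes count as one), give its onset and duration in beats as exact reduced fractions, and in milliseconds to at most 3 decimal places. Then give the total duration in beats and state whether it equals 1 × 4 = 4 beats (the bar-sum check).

1) 0.0ms=0b +3076.923ms=10/3b
2) 3076.923ms=10/3b +615.385ms=2/3b
Σ=4b of 4 (65bpm 4/4) — PASS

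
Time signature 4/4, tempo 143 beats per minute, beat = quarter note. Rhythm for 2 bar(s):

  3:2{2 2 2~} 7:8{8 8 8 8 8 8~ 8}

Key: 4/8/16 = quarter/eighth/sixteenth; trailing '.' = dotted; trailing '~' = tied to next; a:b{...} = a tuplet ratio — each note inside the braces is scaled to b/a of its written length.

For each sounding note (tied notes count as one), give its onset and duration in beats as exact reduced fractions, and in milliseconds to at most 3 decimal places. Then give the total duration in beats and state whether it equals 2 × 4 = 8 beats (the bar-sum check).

1) 0.0ms=0b +559.441ms=4/3b
2) 559.441ms=4/3b +559.441ms=4/3b
3) 1118.881ms=8/3b +799.201ms=40/21b
4) 1918.082ms=32/7b +239.76ms=4/7b
5) 2157.842ms=36/7b +239.76ms=4/7b
6) 2397.602ms=40/7b +239.76ms=4/7b
7) 2637.363ms=44/7b +239.76ms=4/7b
8) 2877.123ms=48/7b +479.52ms=8/7b
Σ=8b of 8 (143bpm 4/4) — PASS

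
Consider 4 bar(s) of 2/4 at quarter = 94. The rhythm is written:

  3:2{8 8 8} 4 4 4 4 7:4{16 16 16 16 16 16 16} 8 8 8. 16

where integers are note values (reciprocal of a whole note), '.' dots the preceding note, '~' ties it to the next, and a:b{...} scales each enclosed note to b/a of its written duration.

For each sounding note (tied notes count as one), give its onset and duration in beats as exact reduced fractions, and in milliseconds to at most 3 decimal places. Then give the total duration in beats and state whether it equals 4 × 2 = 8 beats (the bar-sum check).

1) 0.0ms=0b +212.766ms=1/3b
2) 212.766ms=1/3b +212.766ms=1/3b
3) 425.532ms=2/3b +212.766ms=1/3b
4) 638.298ms=1b +638.298ms=1b
5) 1276.596ms=2b +638.298ms=1b
6) 1914.894ms=3b +638.298ms=1b
7) 2553.191ms=4b +638.298ms=1b
8) 3191.489ms=5b +91.185ms=1/7b
9) 3282.675ms=36/7b +91.185ms=1/7b
10) 3373.86ms=37/7b +91.185ms=1/7b
11) 3465.046ms=38/7b +91.185ms=1/7b
12) 3556.231ms=39/7b +91.185ms=1/7b
13) 3647.416ms=40/7b +91.185ms=1/7b
14) 3738.602ms=41/7b +91.185ms=1/7b
15) 3829.787ms=6b +319.149ms=1/2b
16) 4148.936ms=13/2b +319.149ms=1/2b
17) 4468.085ms=7b +478.723ms=3/4b
18) 4946.809ms=31/4b +159.574ms=1/4b
Σ=8b of 8 (94bpm 2/4) — PASS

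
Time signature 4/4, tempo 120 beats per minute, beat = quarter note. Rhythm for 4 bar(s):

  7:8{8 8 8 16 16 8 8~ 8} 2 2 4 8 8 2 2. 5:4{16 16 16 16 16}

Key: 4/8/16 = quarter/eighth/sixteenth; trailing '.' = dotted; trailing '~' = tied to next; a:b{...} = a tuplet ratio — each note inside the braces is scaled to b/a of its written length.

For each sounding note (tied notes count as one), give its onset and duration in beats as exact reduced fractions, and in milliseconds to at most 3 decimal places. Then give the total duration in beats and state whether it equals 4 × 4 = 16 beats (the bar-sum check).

1) 0.0ms=0b +285.714ms=4/7b
2) 285.714ms=4/7b +285.714ms=4/7b
3) 571.429ms=8/7b +285.714ms=4/7b
4) 857.143ms=12/7b +142.857ms=2/7b
5) 1000.0ms=2b +142.857ms=2/7b
6) 1142.857ms=16/7b +285.714ms=4/7b
7) 1428.571ms=20/7b +571.429ms=8/7b
8) 2000.0ms=4b +1000.0ms=2b
9) 3000.0ms=6b +1000.0ms=2b
10) 4000.0ms=8b +500.0ms=1b
11) 4500.0ms=9b +250.0ms=1/2b
12) 4750.0ms=19/2b +250.0ms=1/2b
13) 5000.0ms=10b +1000.0ms=2b
14) 6000.0ms=12b +1500.0ms=3b
15) 7500.0ms=15b +100.0ms=1/5b
16) 7600.0ms=76/5b +100.0ms=1/5b
17) 7700.0ms=77/5b +100.0ms=1/5b
18) 7800.0ms=78/5b +100.0ms=1/5b
19) 7900.0ms=79/5b +100.0ms=1/5b
Σ=16b of 16 (120bpm 4/4) — PASS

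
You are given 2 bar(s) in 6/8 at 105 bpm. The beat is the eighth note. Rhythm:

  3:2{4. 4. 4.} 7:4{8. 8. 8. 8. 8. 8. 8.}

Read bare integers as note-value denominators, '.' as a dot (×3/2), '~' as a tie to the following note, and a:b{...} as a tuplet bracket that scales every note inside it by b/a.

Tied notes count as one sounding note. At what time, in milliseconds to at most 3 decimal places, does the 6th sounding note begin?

1. 0.0ms @ 0 + 1142.857ms (2)
2. 1142.857ms @ 2 + 1142.857ms (2)
3. 2285.714ms @ 4 + 1142.857ms (2)
4. 3428.571ms @ 6 + 489.796ms (6/7)
5. 3918.367ms @ 48/7 + 489.796ms (6/7)
6. 4408.163ms @ 54/7 + 489.796ms (6/7)
7. 4897.959ms @ 60/7 + 489.796ms (6/7)
8. 5387.755ms @ 66/7 + 489.796ms (6/7)
9. 5877.551ms @ 72/7 + 489.796ms (6/7)
10. 6367.347ms @ 78/7 + 489.796ms (6/7)

note 6 onset = 54/7b = 4408.163ms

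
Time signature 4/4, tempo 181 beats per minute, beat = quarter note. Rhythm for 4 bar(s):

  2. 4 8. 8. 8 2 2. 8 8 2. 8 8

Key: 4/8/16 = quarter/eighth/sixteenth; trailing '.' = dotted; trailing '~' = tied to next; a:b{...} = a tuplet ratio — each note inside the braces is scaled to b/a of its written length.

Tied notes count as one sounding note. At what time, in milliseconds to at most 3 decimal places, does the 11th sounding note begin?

1. 0.0ms @ 0 + 994.475ms (3)
2. 994.475ms @ 3 + 331.492ms (1)
3. 1325.967ms @ 4 + 248.619ms (3/4)
4. 1574.586ms @ 19/4 + 248.619ms (3/4)
5. 1823.204ms @ 11/2 + 165.746ms (1/2)
6. 1988.95ms @ 6 + 662.983ms (2)
7. 2651.934ms @ 8 + 994.475ms (3)
8. 3646.409ms @ 11 + 165.746ms (1/2)
9. 3812.155ms @ 23/2 + 165.746ms (1/2)
10. 3977.901ms @ 12 + 994.475ms (3)
11. 4972.376ms @ 15 + 165.746ms (1/2)
12. 5138.122ms @ 31/2 + 165.746ms (1/2)

note 11 onset = 15b = 4972.376ms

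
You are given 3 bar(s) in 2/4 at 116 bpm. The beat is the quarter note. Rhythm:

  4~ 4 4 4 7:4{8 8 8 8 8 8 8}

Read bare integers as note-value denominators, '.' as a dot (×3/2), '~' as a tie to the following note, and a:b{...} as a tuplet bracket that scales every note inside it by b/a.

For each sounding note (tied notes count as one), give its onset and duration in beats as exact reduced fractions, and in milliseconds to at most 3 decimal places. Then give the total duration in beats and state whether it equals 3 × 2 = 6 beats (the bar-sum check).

1) 0.0ms=0b +1034.483ms=2b
2) 1034.483ms=2b +517.241ms=1b
3) 1551.724ms=3b +517.241ms=1b
4) 2068.966ms=4b +147.783ms=2/7b
5) 2216.749ms=30/7b +147.783ms=2/7b
6) 2364.532ms=32/7b +147.783ms=2/7b
7) 2512.315ms=34/7b +147.783ms=2/7b
8) 2660.099ms=36/7b +147.783ms=2/7b
9) 2807.882ms=38/7b +147.783ms=2/7b
10) 2955.665ms=40/7b +147.783ms=2/7b
Σ=6b of 6 (116bpm 2/4) — PASS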